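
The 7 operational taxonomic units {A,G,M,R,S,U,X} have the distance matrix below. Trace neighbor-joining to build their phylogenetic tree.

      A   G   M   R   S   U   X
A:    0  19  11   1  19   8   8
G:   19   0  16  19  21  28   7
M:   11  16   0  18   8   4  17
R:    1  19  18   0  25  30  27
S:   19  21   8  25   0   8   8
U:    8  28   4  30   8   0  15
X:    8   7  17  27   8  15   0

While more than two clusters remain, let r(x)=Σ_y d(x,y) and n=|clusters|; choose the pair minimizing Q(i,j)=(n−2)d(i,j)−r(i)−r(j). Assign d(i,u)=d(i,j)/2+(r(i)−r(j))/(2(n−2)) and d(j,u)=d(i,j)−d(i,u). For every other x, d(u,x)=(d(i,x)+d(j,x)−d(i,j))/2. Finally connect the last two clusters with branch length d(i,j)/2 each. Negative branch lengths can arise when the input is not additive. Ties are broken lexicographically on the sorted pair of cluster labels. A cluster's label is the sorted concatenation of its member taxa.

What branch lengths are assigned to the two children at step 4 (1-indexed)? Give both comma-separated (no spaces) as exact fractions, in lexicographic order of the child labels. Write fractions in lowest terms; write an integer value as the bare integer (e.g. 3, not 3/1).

iteration 1: select A,R (d=1, Q=-181); attach at lengths (-49/10, 59/10); label the merged cluster AR
  updated: d(AR,G)=37/2, d(AR,M)=14, d(AR,S)=43/2, d(AR,U)=37/2, d(AR,X)=17
iteration 2: select G,X (d=7, Q=-253/2); attach at lengths (109/16, 3/16); label the merged cluster GX
  updated: d(AR,GX)=57/4, d(GX,M)=13, d(GX,S)=11, d(GX,U)=18
iteration 3: select AR,GX (d=57/4, Q=-327/4); attach at lengths (73/8, 41/8); label the merged cluster AGRX
  updated: d(AGRX,M)=51/8, d(AGRX,S)=73/8, d(AGRX,U)=89/8
iteration 4: select AGRX,S (d=73/8, Q=-67/2); attach at lengths (79/16, 67/16); label the merged cluster AGRSX
  updated: d(AGRSX,M)=21/8, d(AGRSX,U)=5
iteration 5: select AGRSX,M (d=21/8, Q=-93/8); attach at lengths (29/16, 13/16); label the merged cluster AGMRSX
  updated: d(AGMRSX,U)=51/16
iteration 6: select AGMRSX,U (d=51/16); attach at lengths (51/32, 51/32); label the merged cluster AGMRSUX
final tree: (((((A:-49/10,R:59/10):73/8,(G:109/16,X:3/16):41/8):79/16,S:67/16):29/16,M:13/16):51/32,U:51/32)
total length: 595/16

79/16,67/16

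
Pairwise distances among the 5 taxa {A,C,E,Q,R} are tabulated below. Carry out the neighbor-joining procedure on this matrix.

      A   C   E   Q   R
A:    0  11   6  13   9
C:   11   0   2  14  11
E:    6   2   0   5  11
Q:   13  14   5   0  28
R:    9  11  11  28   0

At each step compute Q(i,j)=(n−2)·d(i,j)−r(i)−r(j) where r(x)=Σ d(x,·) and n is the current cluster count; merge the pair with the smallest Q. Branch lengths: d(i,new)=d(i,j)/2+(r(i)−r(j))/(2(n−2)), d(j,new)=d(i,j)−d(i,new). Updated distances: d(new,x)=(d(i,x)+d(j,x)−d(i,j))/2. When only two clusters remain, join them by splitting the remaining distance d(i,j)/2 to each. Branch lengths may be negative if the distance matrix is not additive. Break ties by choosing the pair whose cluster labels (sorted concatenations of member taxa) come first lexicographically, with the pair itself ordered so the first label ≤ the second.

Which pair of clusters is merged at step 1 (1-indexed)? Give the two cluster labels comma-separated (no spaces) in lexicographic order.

A,R

1. join A+R (d=9, Q=-71) ⇒ AR; edges |A|=7/6, |R|=47/6
  updated: d(AR,C)=13/2, d(AR,E)=4, d(AR,Q)=16
2. join AR+C (d=13/2, Q=-36) ⇒ ACR; edges |AR|=17/4, |C|=9/4
  updated: d(ACR,E)=-1/4, d(ACR,Q)=47/4
3. join ACR+E (d=-1/4, Q=-33/2) ⇒ ACER; edges |ACR|=13/4, |E|=-7/2
  updated: d(ACER,Q)=17/2
4. join ACER+Q (d=17/2) ⇒ ACEQR; edges |ACER|=17/4, |Q|=17/4
final tree: ((((A:7/6,R:47/6):17/4,C:9/4):13/4,E:-7/2):17/4,Q:17/4)
total length: 95/4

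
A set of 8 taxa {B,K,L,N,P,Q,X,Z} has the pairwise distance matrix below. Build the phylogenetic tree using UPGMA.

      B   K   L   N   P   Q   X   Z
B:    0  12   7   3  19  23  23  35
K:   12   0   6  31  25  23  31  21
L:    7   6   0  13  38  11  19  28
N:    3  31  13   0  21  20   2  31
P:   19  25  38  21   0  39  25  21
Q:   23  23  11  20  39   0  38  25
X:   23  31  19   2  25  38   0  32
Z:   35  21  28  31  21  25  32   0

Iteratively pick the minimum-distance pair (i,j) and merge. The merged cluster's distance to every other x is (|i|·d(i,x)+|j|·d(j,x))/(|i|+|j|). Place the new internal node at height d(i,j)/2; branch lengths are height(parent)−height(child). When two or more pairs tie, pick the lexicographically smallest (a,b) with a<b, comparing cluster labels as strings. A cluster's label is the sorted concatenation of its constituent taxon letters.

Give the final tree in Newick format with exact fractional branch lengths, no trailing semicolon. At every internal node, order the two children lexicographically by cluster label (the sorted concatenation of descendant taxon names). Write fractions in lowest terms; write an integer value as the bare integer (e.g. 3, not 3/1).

((((B:19/4,(K:3,L:3):7/4):19/4,Q:19/2):13/8,(N:1,X:1):81/8):3,(P:21/2,Z:21/2):29/8)

iteration 1: select N,X (d=2); attach at lengths (1, 1); label the merged cluster NX
  updated: d(B,NX)=13, d(K,NX)=31, d(L,NX)=16, d(NX,P)=23, d(NX,Q)=29, d(NX,Z)=63/2
iteration 2: select K,L (d=6); attach at lengths (3, 3); label the merged cluster KL
  updated: d(B,KL)=19/2, d(KL,NX)=47/2, d(KL,P)=63/2, d(KL,Q)=17, d(KL,Z)=49/2
iteration 3: select B,KL (d=19/2); attach at lengths (19/4, 7/4); label the merged cluster BKL
  updated: d(BKL,NX)=20, d(BKL,P)=82/3, d(BKL,Q)=19, d(BKL,Z)=28
iteration 4: select BKL,Q (d=19); attach at lengths (19/4, 19/2); label the merged cluster BKLQ
  updated: d(BKLQ,NX)=89/4, d(BKLQ,P)=121/4, d(BKLQ,Z)=109/4
iteration 5: select P,Z (d=21); attach at lengths (21/2, 21/2); label the merged cluster PZ
  updated: d(BKLQ,PZ)=115/4, d(NX,PZ)=109/4
iteration 6: select BKLQ,NX (d=89/4); attach at lengths (13/8, 81/8); label the merged cluster BKLNQX
  updated: d(BKLNQX,PZ)=113/4
iteration 7: select BKLNQX,PZ (d=113/4); attach at lengths (3, 29/8); label the merged cluster BKLNPQXZ
final tree: ((((B:19/4,(K:3,L:3):7/4):19/4,Q:19/2):13/8,(N:1,X:1):81/8):3,(P:21/2,Z:21/2):29/8)
total length: 545/8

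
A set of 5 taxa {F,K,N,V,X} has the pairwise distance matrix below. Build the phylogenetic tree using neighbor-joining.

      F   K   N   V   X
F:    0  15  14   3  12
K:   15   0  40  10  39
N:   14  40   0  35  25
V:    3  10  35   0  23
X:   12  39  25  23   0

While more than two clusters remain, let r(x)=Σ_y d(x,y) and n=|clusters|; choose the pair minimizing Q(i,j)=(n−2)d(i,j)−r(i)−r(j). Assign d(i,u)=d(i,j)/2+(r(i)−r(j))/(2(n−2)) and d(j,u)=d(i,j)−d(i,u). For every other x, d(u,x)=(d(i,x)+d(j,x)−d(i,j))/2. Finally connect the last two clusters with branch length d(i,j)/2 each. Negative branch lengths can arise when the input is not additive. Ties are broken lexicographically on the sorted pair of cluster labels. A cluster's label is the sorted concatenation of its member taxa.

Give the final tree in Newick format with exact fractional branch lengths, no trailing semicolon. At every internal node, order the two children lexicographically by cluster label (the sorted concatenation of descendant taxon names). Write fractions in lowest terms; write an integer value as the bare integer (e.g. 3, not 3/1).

step 1: merge (K,V) at d=10, Q=-145; branch lengths K→21/2, V→-1/2; new cluster KV
  updated: d(F,KV)=4, d(KV,N)=65/2, d(KV,X)=26
step 2: merge (F,KV) at d=4, Q=-169/2; branch lengths F→-49/8, KV→81/8; new cluster FKV
  updated: d(FKV,N)=85/4, d(FKV,X)=17
step 3: merge (FKV,N) at d=85/4, Q=-253/4; branch lengths FKV→53/8, N→117/8; new cluster FKNV
  updated: d(FKNV,X)=83/8
step 4: merge (FKNV,X) at d=83/8; branch lengths FKNV→83/16, X→83/16; new cluster FKNVX
final tree: (((F:-49/8,(K:21/2,V:-1/2):81/8):53/8,N:117/8):83/16,X:83/16)
total length: 365/8

(((F:-49/8,(K:21/2,V:-1/2):81/8):53/8,N:117/8):83/16,X:83/16)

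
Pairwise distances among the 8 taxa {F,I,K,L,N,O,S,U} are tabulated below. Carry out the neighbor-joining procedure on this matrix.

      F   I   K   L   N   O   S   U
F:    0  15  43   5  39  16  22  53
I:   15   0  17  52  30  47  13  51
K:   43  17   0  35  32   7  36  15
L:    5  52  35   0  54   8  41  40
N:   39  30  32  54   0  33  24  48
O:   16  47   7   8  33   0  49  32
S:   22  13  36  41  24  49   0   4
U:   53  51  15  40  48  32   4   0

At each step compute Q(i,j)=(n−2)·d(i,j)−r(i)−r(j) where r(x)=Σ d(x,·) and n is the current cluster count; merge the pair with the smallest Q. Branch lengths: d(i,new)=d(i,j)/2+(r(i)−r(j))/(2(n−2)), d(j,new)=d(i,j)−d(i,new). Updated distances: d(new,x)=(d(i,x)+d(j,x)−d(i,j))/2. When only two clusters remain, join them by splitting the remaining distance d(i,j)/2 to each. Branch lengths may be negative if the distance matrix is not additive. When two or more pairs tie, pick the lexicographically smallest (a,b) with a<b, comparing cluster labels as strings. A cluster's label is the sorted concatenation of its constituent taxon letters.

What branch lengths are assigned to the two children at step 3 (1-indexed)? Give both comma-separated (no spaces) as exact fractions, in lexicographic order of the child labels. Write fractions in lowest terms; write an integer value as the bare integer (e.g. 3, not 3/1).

iteration 1: select S,U (d=4, Q=-408); attach at lengths (-5/2, 13/2); label the merged cluster SU
  updated: d(F,SU)=71/2, d(I,SU)=30, d(K,SU)=47/2, d(L,SU)=77/2, d(N,SU)=34, d(O,SU)=77/2
iteration 2: select F,L (d=5, Q=-321); attach at lengths (-7/5, 32/5); label the merged cluster FL
  updated: d(FL,I)=31, d(FL,K)=73/2, d(FL,N)=44, d(FL,O)=19/2, d(FL,SU)=69/2
iteration 3: select FL,O (d=19/2, Q=-505/2); attach at lengths (117/16, 35/16); label the merged cluster FLO
  updated: d(FLO,I)=137/4, d(FLO,K)=17, d(FLO,N)=135/4, d(FLO,SU)=127/4
iteration 4: select FLO,K (d=17, Q=-621/4); attach at lengths (313/24, 95/24); label the merged cluster FKLO
  updated: d(FKLO,I)=137/8, d(FKLO,N)=195/8, d(FKLO,SU)=153/8
iteration 5: select FKLO,SU (d=153/8, Q=-211/2); attach at lengths (63/16, 243/16); label the merged cluster FKLOSU
  updated: d(FKLOSU,I)=14, d(FKLOSU,N)=157/8
iteration 6: select FKLOSU,I (d=14, Q=-509/8); attach at lengths (29/16, 195/16); label the merged cluster FIKLOSU
  updated: d(FIKLOSU,N)=285/16
iteration 7: select FIKLOSU,N (d=285/16); attach at lengths (285/32, 285/32); label the merged cluster FIKLNOSU
final tree: ((((((F:-7/5,L:32/5):117/16,O:35/16):313/24,K:95/24):63/16,(S:-5/2,U:13/2):243/16):29/16,I:195/16):285/32,N:285/32)
total length: 1383/16

117/16,35/16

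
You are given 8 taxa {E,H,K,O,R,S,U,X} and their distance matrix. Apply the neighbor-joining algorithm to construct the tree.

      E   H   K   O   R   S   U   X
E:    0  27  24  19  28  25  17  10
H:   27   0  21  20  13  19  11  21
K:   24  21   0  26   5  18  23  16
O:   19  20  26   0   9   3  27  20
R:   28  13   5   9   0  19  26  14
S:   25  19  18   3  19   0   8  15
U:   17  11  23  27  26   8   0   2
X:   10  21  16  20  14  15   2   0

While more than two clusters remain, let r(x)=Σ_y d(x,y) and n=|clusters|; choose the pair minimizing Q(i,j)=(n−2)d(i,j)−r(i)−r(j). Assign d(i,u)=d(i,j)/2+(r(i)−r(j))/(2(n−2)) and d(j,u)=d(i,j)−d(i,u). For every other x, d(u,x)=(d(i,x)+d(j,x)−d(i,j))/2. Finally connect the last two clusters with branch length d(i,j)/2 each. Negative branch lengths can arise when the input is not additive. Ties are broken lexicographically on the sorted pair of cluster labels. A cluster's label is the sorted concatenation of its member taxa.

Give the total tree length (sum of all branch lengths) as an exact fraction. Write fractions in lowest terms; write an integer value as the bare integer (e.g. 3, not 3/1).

step 1: merge (K,R) at d=5, Q=-217; branch lengths K→49/12, R→11/12; new cluster KR
  updated: d(E,KR)=47/2, d(H,KR)=29/2, d(KR,O)=15, d(KR,S)=16, d(KR,U)=22, d(KR,X)=25/2
step 2: merge (O,S) at d=3, Q=-175; branch lengths O→33/10, S→-3/10; new cluster OS
  updated: d(E,OS)=41/2, d(H,OS)=18, d(KR,OS)=14, d(OS,U)=16, d(OS,X)=16
step 3: merge (U,X) at d=2, Q=-243/2; branch lengths U→29/16, X→3/16; new cluster UX
  updated: d(E,UX)=25/2, d(H,UX)=15, d(KR,UX)=65/4, d(OS,UX)=15
step 4: merge (E,UX) at d=25/2, Q=-419/4; branch lengths E→83/8, UX→17/8; new cluster EUX
  updated: d(EUX,H)=59/4, d(EUX,KR)=109/8, d(EUX,OS)=23/2
step 5: merge (EUX,OS) at d=23/2, Q=-483/8; branch lengths EUX→155/32, OS→213/32; new cluster EOSUX
  updated: d(EOSUX,H)=85/8, d(EOSUX,KR)=129/16
step 6: merge (EOSUX,H) at d=85/8, Q=-531/16; branch lengths EOSUX→67/32, H→273/32; new cluster EHOSUX
  updated: d(EHOSUX,KR)=191/32
step 7: merge (EHOSUX,KR) at d=191/32; branch lengths EHOSUX→191/64, KR→191/64; new cluster EHKORSUX
final tree: ((((E:83/8,(U:29/16,X:3/16):17/8):155/32,(O:33/10,S:-3/10):213/32):67/32,H:273/32):191/64,(K:49/12,R:11/12):191/64)
total length: 1619/32

1619/32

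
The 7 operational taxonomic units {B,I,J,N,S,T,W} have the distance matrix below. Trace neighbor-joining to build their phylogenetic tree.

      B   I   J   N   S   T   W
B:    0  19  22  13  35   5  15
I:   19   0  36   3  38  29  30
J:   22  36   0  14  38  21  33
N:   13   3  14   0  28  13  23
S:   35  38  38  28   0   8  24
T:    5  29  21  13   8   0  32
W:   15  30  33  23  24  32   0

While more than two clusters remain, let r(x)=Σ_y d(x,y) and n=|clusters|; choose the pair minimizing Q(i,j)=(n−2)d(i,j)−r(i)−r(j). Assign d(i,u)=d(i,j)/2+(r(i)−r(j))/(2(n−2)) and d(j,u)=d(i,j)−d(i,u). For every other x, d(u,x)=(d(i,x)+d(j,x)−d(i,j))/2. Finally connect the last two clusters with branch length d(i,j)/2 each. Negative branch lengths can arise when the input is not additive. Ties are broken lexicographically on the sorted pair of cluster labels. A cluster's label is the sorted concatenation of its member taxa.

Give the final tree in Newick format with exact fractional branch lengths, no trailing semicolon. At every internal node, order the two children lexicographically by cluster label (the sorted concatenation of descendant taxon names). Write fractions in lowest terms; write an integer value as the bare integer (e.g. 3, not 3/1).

((((B:31/12,W:149/12):41/16,(S:103/10,T:-23/10):159/16):29/16,(I:15/2,N:-9/2):141/16):235/32,J:235/32)

iteration 1: select S,T (d=8, Q=-239); attach at lengths (103/10, -23/10); label the merged cluster ST
  updated: d(B,ST)=16, d(I,ST)=59/2, d(J,ST)=51/2, d(N,ST)=33/2, d(ST,W)=24
iteration 2: select I,N (d=3, Q=-175); attach at lengths (15/2, -9/2); label the merged cluster IN
  updated: d(B,IN)=29/2, d(IN,J)=47/2, d(IN,ST)=43/2, d(IN,W)=25
iteration 3: select B,W (d=15, Q=-239/2); attach at lengths (31/12, 149/12); label the merged cluster BW
  updated: d(BW,IN)=49/4, d(BW,J)=20, d(BW,ST)=25/2
iteration 4: select BW,ST (d=25/2, Q=-317/4); attach at lengths (41/16, 159/16); label the merged cluster BSTW
  updated: d(BSTW,IN)=85/8, d(BSTW,J)=33/2
iteration 5: select BSTW,IN (d=85/8, Q=-405/8); attach at lengths (29/16, 141/16); label the merged cluster BINSTW
  updated: d(BINSTW,J)=235/16
iteration 6: select BINSTW,J (d=235/16); attach at lengths (235/32, 235/32); label the merged cluster BIJNSTW
final tree: ((((B:31/12,W:149/12):41/16,(S:103/10,T:-23/10):159/16):29/16,(I:15/2,N:-9/2):141/16):235/32,J:235/32)
total length: 1021/16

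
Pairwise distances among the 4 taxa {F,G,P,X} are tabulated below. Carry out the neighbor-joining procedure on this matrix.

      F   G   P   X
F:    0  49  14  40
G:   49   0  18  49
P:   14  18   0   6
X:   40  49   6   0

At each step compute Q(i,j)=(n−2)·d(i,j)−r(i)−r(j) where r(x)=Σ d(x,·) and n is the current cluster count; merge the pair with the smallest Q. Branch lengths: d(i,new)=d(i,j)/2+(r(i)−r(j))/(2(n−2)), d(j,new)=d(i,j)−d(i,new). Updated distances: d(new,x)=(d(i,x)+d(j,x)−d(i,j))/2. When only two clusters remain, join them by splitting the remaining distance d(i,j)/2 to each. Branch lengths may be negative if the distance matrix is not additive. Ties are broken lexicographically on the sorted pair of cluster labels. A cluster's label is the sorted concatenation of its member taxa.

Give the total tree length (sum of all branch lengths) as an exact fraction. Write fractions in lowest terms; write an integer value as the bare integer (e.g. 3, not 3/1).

iteration 1: select F,G (d=49, Q=-121); attach at lengths (85/4, 111/4); label the merged cluster FG
  updated: d(FG,P)=-17/2, d(FG,X)=20
iteration 2: select FG,P (d=-17/2, Q=-35/2); attach at lengths (11/4, -45/4); label the merged cluster FGP
  updated: d(FGP,X)=69/4
iteration 3: select FGP,X (d=69/4); attach at lengths (69/8, 69/8); label the merged cluster FGPX
final tree: (((F:85/4,G:111/4):11/4,P:-45/4):69/8,X:69/8)
total length: 231/4

231/4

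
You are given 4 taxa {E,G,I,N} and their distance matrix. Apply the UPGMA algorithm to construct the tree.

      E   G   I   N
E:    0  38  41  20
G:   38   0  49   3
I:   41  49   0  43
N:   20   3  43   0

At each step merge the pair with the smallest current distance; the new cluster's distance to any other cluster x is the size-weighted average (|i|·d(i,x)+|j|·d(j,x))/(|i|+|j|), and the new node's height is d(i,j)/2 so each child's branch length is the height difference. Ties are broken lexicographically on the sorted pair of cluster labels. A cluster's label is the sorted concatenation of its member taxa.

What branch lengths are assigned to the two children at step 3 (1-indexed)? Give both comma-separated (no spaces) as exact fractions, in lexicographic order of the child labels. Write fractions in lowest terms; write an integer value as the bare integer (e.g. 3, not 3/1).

iteration 1: select G,N (d=3); attach at lengths (3/2, 3/2); label the merged cluster GN
  updated: d(E,GN)=29, d(GN,I)=46
iteration 2: select E,GN (d=29); attach at lengths (29/2, 13); label the merged cluster EGN
  updated: d(EGN,I)=133/3
iteration 3: select EGN,I (d=133/3); attach at lengths (23/3, 133/6); label the merged cluster EGIN
final tree: ((E:29/2,(G:3/2,N:3/2):13):23/3,I:133/6)
total length: 181/3

23/3,133/6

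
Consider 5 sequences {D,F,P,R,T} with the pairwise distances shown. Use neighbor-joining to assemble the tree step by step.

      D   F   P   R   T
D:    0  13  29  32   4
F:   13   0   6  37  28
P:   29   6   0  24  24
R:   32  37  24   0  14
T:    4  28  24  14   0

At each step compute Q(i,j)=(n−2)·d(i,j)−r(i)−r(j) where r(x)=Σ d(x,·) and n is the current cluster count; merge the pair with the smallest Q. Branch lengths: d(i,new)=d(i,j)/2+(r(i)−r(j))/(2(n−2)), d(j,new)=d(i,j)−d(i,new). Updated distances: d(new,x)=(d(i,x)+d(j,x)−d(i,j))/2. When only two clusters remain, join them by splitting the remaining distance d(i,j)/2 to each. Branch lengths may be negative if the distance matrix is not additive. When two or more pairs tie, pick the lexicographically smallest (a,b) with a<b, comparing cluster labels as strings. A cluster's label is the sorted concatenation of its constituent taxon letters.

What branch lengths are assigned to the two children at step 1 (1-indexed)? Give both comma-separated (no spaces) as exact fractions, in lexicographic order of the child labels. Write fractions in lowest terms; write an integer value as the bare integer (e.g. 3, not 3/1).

19/6,17/6

step 1: merge (F,P) at d=6, Q=-149; branch lengths F→19/6, P→17/6; new cluster FP
  updated: d(D,FP)=18, d(FP,R)=55/2, d(FP,T)=23
step 2: merge (D,T) at d=4, Q=-87; branch lengths D→21/4, T→-5/4; new cluster DT
  updated: d(DT,FP)=37/2, d(DT,R)=21
step 3: merge (DT,FP) at d=37/2, Q=-67; branch lengths DT→6, FP→25/2; new cluster DFPT
  updated: d(DFPT,R)=15
step 4: merge (DFPT,R) at d=15; branch lengths DFPT→15/2, R→15/2; new cluster DFPRT
final tree: (((D:21/4,T:-5/4):6,(F:19/6,P:17/6):25/2):15/2,R:15/2)
total length: 87/2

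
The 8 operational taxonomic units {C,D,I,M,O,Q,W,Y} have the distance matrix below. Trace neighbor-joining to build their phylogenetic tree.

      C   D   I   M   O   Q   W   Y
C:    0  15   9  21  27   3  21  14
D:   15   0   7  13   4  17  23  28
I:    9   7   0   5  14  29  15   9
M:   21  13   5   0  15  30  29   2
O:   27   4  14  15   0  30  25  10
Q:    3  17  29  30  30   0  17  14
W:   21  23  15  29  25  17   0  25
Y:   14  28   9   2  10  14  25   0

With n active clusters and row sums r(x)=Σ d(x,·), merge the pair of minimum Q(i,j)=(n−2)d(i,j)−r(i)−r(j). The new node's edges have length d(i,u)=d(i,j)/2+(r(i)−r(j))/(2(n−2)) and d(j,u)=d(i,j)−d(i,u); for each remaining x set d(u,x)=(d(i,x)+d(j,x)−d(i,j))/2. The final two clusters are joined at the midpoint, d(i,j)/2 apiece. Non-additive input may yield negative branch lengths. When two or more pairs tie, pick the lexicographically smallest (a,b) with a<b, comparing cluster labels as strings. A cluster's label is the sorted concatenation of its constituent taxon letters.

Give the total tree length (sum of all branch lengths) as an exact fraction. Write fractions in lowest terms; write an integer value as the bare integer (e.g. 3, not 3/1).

1469/32

step 1: merge (C,Q) at d=3, Q=-232; branch lengths C→-1, Q→4; new cluster CQ
  updated: d(CQ,D)=29/2, d(CQ,I)=35/2, d(CQ,M)=24, d(CQ,O)=27, d(CQ,W)=35/2, d(CQ,Y)=25/2
step 2: merge (D,O) at d=4, Q=-329/2; branch lengths D→29/20, O→51/20; new cluster DO
  updated: d(CQ,DO)=75/4, d(DO,I)=17/2, d(DO,M)=12, d(DO,W)=22, d(DO,Y)=17
step 3: merge (M,Y) at d=2, Q=-259/2; branch lengths M→29/16, Y→3/16; new cluster MY
  updated: d(CQ,MY)=69/4, d(DO,MY)=27/2, d(I,MY)=6, d(MY,W)=26
step 4: merge (CQ,W) at d=35/2, Q=-99; branch lengths CQ→43/6, W→31/3; new cluster CQW
  updated: d(CQW,DO)=93/8, d(CQW,I)=15/2, d(CQW,MY)=103/8
step 5: merge (CQW,DO) at d=93/8, Q=-339/8; branch lengths CQW→173/32, DO→199/32; new cluster CDOQW
  updated: d(CDOQW,I)=35/16, d(CDOQW,MY)=59/8
step 6: merge (CDOQW,I) at d=35/16, Q=-249/16; branch lengths CDOQW→57/32, I→13/32; new cluster CDIOQW
  updated: d(CDIOQW,MY)=179/32
step 7: merge (CDIOQW,MY) at d=179/32; branch lengths CDIOQW→179/64, MY→179/64; new cluster CDIMOQWY
final tree: (((((C:-1,Q:4):43/6,W:31/3):173/32,(D:29/20,O:51/20):199/32):57/32,I:13/32):179/64,(M:29/16,Y:3/16):179/64)
total length: 1469/32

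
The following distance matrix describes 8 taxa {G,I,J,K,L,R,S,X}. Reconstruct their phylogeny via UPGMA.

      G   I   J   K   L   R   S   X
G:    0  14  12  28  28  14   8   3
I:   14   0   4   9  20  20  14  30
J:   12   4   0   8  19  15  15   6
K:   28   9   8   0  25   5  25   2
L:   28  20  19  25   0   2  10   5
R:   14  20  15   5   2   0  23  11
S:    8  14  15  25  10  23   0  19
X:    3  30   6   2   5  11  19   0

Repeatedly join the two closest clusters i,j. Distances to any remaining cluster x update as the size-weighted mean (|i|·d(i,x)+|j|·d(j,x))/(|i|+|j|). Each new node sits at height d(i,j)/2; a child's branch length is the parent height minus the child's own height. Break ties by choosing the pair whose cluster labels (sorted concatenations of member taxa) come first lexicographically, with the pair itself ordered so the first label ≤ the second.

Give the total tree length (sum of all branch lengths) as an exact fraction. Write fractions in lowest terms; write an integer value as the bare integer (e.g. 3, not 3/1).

607/16

1. join K+X (d=2) ⇒ KX; edges |K|=1, |X|=1
  updated: d(G,KX)=31/2, d(I,KX)=39/2, d(J,KX)=7, d(KX,L)=15, d(KX,R)=8, d(KX,S)=22
2. join L+R (d=2) ⇒ LR; edges |L|=1, |R|=1
  updated: d(G,LR)=21, d(I,LR)=20, d(J,LR)=17, d(KX,LR)=23/2, d(LR,S)=33/2
3. join I+J (d=4) ⇒ IJ; edges |I|=2, |J|=2
  updated: d(G,IJ)=13, d(IJ,KX)=53/4, d(IJ,LR)=37/2, d(IJ,S)=29/2
4. join G+S (d=8) ⇒ GS; edges |G|=4, |S|=4
  updated: d(GS,IJ)=55/4, d(GS,KX)=75/4, d(GS,LR)=75/4
5. join KX+LR (d=23/2) ⇒ KLRX; edges |KX|=19/4, |LR|=19/4
  updated: d(GS,KLRX)=75/4, d(IJ,KLRX)=127/8
6. join GS+IJ (d=55/4) ⇒ GIJS; edges |GS|=23/8, |IJ|=39/8
  updated: d(GIJS,KLRX)=277/16
7. join GIJS+KLRX (d=277/16) ⇒ GIJKLRSX; edges |GIJS|=57/32, |KLRX|=93/32
final tree: (((G:4,S:4):23/8,(I:2,J:2):39/8):57/32,((K:1,X:1):19/4,(L:1,R:1):19/4):93/32)
total length: 607/16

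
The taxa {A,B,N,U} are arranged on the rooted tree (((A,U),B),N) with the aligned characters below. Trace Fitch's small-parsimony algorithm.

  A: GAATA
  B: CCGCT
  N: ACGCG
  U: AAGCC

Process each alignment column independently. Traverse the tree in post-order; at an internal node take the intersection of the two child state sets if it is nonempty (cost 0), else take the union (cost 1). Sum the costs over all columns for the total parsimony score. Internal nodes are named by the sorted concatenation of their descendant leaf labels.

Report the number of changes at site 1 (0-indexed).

1

AU@0: {G} ∪ {A} = {A,G} (union, +1)
ABU@0: {A,G} ∪ {C} = {A,C,G} (union, +1)
ABNU@0: {A,C,G} ∩ {A} = {A} (intersection, +0)
AU@1: {A} ∩ {A} = {A} (intersection, +0)
ABU@1: {A} ∪ {C} = {A,C} (union, +1)
ABNU@1: {A,C} ∩ {C} = {C} (intersection, +0)
AU@2: {A} ∪ {G} = {A,G} (union, +1)
ABU@2: {A,G} ∩ {G} = {G} (intersection, +0)
ABNU@2: {G} ∩ {G} = {G} (intersection, +0)
AU@3: {T} ∪ {C} = {C,T} (union, +1)
ABU@3: {C,T} ∩ {C} = {C} (intersection, +0)
ABNU@3: {C} ∩ {C} = {C} (intersection, +0)
AU@4: {A} ∪ {C} = {A,C} (union, +1)
ABU@4: {A,C} ∪ {T} = {A,C,T} (union, +1)
ABNU@4: {A,C,T} ∪ {G} = {A,C,G,T} (union, +1)
per-site changes: [2, 1, 1, 1, 3]; total = 8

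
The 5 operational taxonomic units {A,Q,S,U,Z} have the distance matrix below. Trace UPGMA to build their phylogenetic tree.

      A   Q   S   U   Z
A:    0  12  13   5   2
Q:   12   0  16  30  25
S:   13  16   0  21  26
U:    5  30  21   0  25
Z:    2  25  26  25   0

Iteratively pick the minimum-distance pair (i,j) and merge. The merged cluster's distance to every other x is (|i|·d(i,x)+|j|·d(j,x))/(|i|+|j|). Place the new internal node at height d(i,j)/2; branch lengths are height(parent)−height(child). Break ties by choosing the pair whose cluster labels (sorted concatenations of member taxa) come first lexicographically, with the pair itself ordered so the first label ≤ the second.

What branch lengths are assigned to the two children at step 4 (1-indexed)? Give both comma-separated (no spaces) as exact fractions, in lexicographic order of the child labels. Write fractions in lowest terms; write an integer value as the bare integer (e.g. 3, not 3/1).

37/12,31/12

1. join A+Z (d=2) ⇒ AZ; edges |A|=1, |Z|=1
  updated: d(AZ,Q)=37/2, d(AZ,S)=39/2, d(AZ,U)=15
2. join AZ+U (d=15) ⇒ AUZ; edges |AZ|=13/2, |U|=15/2
  updated: d(AUZ,Q)=67/3, d(AUZ,S)=20
3. join Q+S (d=16) ⇒ QS; edges |Q|=8, |S|=8
  updated: d(AUZ,QS)=127/6
4. join AUZ+QS (d=127/6) ⇒ AQSUZ; edges |AUZ|=37/12, |QS|=31/12
final tree: (((A:1,Z:1):13/2,U:15/2):37/12,(Q:8,S:8):31/12)
total length: 113/3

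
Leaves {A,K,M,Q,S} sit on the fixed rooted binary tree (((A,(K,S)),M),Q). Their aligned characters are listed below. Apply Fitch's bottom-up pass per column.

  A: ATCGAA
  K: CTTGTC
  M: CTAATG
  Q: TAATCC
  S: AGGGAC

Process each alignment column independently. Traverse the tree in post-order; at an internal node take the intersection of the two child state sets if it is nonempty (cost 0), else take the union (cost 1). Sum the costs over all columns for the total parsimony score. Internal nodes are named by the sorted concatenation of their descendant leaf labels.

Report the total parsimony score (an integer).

15

KS@0: {C} ∪ {A} = {A,C} (union, +1)
AKS@0: {A} ∩ {A,C} = {A} (intersection, +0)
AKMS@0: {A} ∪ {C} = {A,C} (union, +1)
AKMQS@0: {A,C} ∪ {T} = {A,C,T} (union, +1)
KS@1: {T} ∪ {G} = {G,T} (union, +1)
AKS@1: {T} ∩ {G,T} = {T} (intersection, +0)
AKMS@1: {T} ∩ {T} = {T} (intersection, +0)
AKMQS@1: {T} ∪ {A} = {A,T} (union, +1)
KS@2: {T} ∪ {G} = {G,T} (union, +1)
AKS@2: {C} ∪ {G,T} = {C,G,T} (union, +1)
AKMS@2: {C,G,T} ∪ {A} = {A,C,G,T} (union, +1)
AKMQS@2: {A,C,G,T} ∩ {A} = {A} (intersection, +0)
KS@3: {G} ∩ {G} = {G} (intersection, +0)
AKS@3: {G} ∩ {G} = {G} (intersection, +0)
AKMS@3: {G} ∪ {A} = {A,G} (union, +1)
AKMQS@3: {A,G} ∪ {T} = {A,G,T} (union, +1)
KS@4: {T} ∪ {A} = {A,T} (union, +1)
AKS@4: {A} ∩ {A,T} = {A} (intersection, +0)
AKMS@4: {A} ∪ {T} = {A,T} (union, +1)
AKMQS@4: {A,T} ∪ {C} = {A,C,T} (union, +1)
KS@5: {C} ∩ {C} = {C} (intersection, +0)
AKS@5: {A} ∪ {C} = {A,C} (union, +1)
AKMS@5: {A,C} ∪ {G} = {A,C,G} (union, +1)
AKMQS@5: {A,C,G} ∩ {C} = {C} (intersection, +0)
per-site changes: [3, 2, 3, 2, 3, 2]; total = 15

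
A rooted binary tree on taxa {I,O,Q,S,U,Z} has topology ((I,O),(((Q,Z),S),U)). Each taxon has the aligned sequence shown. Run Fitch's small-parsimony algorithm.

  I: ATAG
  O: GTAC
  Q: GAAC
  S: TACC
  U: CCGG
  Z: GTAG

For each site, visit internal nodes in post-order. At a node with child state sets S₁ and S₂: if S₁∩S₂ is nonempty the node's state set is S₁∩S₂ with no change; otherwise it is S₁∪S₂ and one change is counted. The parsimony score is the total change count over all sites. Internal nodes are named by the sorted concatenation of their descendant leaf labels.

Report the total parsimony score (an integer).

site 0, node IO: I={A} ∪ O={G} → {A,G} (+1)
site 0, node QZ: Q={G} ∩ Z={G} → {G} (+0)
site 0, node QSZ: QZ={G} ∪ S={T} → {G,T} (+1)
site 0, node QSUZ: QSZ={G,T} ∪ U={C} → {C,G,T} (+1)
site 0, node IOQSUZ: IO={A,G} ∩ QSUZ={C,G,T} → {G} (+0)
site 1, node IO: I={T} ∩ O={T} → {T} (+0)
site 1, node QZ: Q={A} ∪ Z={T} → {A,T} (+1)
site 1, node QSZ: QZ={A,T} ∩ S={A} → {A} (+0)
site 1, node QSUZ: QSZ={A} ∪ U={C} → {A,C} (+1)
site 1, node IOQSUZ: IO={T} ∪ QSUZ={A,C} → {A,C,T} (+1)
site 2, node IO: I={A} ∩ O={A} → {A} (+0)
site 2, node QZ: Q={A} ∩ Z={A} → {A} (+0)
site 2, node QSZ: QZ={A} ∪ S={C} → {A,C} (+1)
site 2, node QSUZ: QSZ={A,C} ∪ U={G} → {A,C,G} (+1)
site 2, node IOQSUZ: IO={A} ∩ QSUZ={A,C,G} → {A} (+0)
site 3, node IO: I={G} ∪ O={C} → {C,G} (+1)
site 3, node QZ: Q={C} ∪ Z={G} → {C,G} (+1)
site 3, node QSZ: QZ={C,G} ∩ S={C} → {C} (+0)
site 3, node QSUZ: QSZ={C} ∪ U={G} → {C,G} (+1)
site 3, node IOQSUZ: IO={C,G} ∩ QSUZ={C,G} → {C,G} (+0)
per-site changes: [3, 3, 2, 3]; total = 11

11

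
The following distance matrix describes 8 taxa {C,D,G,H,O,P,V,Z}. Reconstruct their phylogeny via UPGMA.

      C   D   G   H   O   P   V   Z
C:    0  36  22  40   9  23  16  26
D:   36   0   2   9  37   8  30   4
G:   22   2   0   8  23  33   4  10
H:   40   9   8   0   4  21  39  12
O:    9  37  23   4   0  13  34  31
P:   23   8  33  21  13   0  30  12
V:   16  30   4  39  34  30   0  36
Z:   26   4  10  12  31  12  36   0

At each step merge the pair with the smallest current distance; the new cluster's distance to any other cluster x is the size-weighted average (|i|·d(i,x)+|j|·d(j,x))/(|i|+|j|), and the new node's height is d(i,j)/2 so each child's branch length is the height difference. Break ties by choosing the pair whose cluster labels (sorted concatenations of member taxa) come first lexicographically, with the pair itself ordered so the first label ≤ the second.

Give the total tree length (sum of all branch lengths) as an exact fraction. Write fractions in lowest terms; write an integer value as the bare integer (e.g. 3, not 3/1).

1. join D+G (d=2) ⇒ DG; edges |D|=1, |G|=1
  updated: d(C,DG)=29, d(DG,H)=17/2, d(DG,O)=30, d(DG,P)=41/2, d(DG,V)=17, d(DG,Z)=7
2. join H+O (d=4) ⇒ HO; edges |H|=2, |O|=2
  updated: d(C,HO)=49/2, d(DG,HO)=77/4, d(HO,P)=17, d(HO,V)=73/2, d(HO,Z)=43/2
3. join DG+Z (d=7) ⇒ DGZ; edges |DG|=5/2, |Z|=7/2
  updated: d(C,DGZ)=28, d(DGZ,HO)=20, d(DGZ,P)=53/3, d(DGZ,V)=70/3
4. join C+V (d=16) ⇒ CV; edges |C|=8, |V|=8
  updated: d(CV,DGZ)=77/3, d(CV,HO)=61/2, d(CV,P)=53/2
5. join HO+P (d=17) ⇒ HOP; edges |HO|=13/2, |P|=17/2
  updated: d(CV,HOP)=175/6, d(DGZ,HOP)=173/9
6. join DGZ+HOP (d=173/9) ⇒ DGHOPZ; edges |DGZ|=55/9, |HOP|=10/9
  updated: d(CV,DGHOPZ)=329/12
7. join CV+DGHOPZ (d=329/12) ⇒ CDGHOPVZ; edges |CV|=137/24, |DGHOPZ|=295/72
final tree: ((C:8,V:8):137/24,(((D:1,G:1):5/2,Z:7/2):55/9,((H:2,O:2):13/2,P:17/2):10/9):295/72)
total length: 2161/36

2161/36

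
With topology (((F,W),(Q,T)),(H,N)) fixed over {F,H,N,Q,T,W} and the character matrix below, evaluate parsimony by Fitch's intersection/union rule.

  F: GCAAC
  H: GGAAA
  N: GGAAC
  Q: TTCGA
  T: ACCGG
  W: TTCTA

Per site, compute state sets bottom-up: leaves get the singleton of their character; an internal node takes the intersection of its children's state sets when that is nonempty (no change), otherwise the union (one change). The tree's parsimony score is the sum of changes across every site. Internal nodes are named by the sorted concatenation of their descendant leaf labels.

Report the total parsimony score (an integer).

site 0, node FW: F={G} ∪ W={T} → {G,T} (+1)
site 0, node QT: Q={T} ∪ T={A} → {A,T} (+1)
site 0, node FQTW: FW={G,T} ∩ QT={A,T} → {T} (+0)
site 0, node HN: H={G} ∩ N={G} → {G} (+0)
site 0, node FHNQTW: FQTW={T} ∪ HN={G} → {G,T} (+1)
site 1, node FW: F={C} ∪ W={T} → {C,T} (+1)
site 1, node QT: Q={T} ∪ T={C} → {C,T} (+1)
site 1, node FQTW: FW={C,T} ∩ QT={C,T} → {C,T} (+0)
site 1, node HN: H={G} ∩ N={G} → {G} (+0)
site 1, node FHNQTW: FQTW={C,T} ∪ HN={G} → {C,G,T} (+1)
site 2, node FW: F={A} ∪ W={C} → {A,C} (+1)
site 2, node QT: Q={C} ∩ T={C} → {C} (+0)
site 2, node FQTW: FW={A,C} ∩ QT={C} → {C} (+0)
site 2, node HN: H={A} ∩ N={A} → {A} (+0)
site 2, node FHNQTW: FQTW={C} ∪ HN={A} → {A,C} (+1)
site 3, node FW: F={A} ∪ W={T} → {A,T} (+1)
site 3, node QT: Q={G} ∩ T={G} → {G} (+0)
site 3, node FQTW: FW={A,T} ∪ QT={G} → {A,G,T} (+1)
site 3, node HN: H={A} ∩ N={A} → {A} (+0)
site 3, node FHNQTW: FQTW={A,G,T} ∩ HN={A} → {A} (+0)
site 4, node FW: F={C} ∪ W={A} → {A,C} (+1)
site 4, node QT: Q={A} ∪ T={G} → {A,G} (+1)
site 4, node FQTW: FW={A,C} ∩ QT={A,G} → {A} (+0)
site 4, node HN: H={A} ∪ N={C} → {A,C} (+1)
site 4, node FHNQTW: FQTW={A} ∩ HN={A,C} → {A} (+0)
per-site changes: [3, 3, 2, 2, 3]; total = 13

13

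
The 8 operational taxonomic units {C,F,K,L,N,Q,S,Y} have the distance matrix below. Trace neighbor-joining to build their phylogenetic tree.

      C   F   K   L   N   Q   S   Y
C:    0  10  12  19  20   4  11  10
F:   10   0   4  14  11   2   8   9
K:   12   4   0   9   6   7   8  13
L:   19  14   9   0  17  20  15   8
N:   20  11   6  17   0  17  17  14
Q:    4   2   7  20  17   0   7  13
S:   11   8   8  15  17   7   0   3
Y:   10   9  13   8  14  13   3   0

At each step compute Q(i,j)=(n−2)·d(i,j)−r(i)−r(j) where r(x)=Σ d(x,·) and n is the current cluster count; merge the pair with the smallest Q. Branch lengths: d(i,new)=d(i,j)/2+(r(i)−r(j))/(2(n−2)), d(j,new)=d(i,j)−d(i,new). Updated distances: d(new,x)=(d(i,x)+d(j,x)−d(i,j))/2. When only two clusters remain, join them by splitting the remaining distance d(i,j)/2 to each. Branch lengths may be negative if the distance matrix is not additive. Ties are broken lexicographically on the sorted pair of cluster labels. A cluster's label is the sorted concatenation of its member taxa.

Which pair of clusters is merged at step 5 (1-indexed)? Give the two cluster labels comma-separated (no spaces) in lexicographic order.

iteration 1: select C,Q (d=4, Q=-132); attach at lengths (10/3, 2/3); label the merged cluster CQ
  updated: d(CQ,F)=4, d(CQ,K)=15/2, d(CQ,L)=35/2, d(CQ,N)=33/2, d(CQ,S)=7, d(CQ,Y)=19/2
iteration 2: select S,Y (d=3, Q=-199/2); attach at lengths (33/20, 27/20); label the merged cluster SY
  updated: d(CQ,SY)=27/4, d(F,SY)=7, d(K,SY)=9, d(L,SY)=10, d(N,SY)=14
iteration 3: select CQ,F (d=4, Q=-305/4); attach at lengths (113/32, 15/32); label the merged cluster CFQ
  updated: d(CFQ,K)=15/4, d(CFQ,L)=55/4, d(CFQ,N)=47/4, d(CFQ,SY)=39/8
iteration 4: select K,N (d=6, Q=-117/2); attach at lengths (-1/2, 13/2); label the merged cluster KN
  updated: d(CFQ,KN)=19/4, d(KN,L)=10, d(KN,SY)=17/2
iteration 5: select CFQ,KN (d=19/4, Q=-297/8); attach at lengths (77/32, 75/32); label the merged cluster CFKNQ
  updated: d(CFKNQ,L)=19/2, d(CFKNQ,SY)=69/16
iteration 6: select CFKNQ,L (d=19/2, Q=-381/16); attach at lengths (61/32, 243/32); label the merged cluster CFKLNQ
  updated: d(CFKLNQ,SY)=77/32
iteration 7: select CFKLNQ,SY (d=77/32); attach at lengths (77/64, 77/64); label the merged cluster CFKLNQSY
final tree: (((((C:10/3,Q:2/3):113/32,F:15/32):77/32,(K:-1/2,N:13/2):75/32):61/32,L:243/32):77/64,(S:33/20,Y:27/20):77/64)
total length: 1077/32

CFQ,KN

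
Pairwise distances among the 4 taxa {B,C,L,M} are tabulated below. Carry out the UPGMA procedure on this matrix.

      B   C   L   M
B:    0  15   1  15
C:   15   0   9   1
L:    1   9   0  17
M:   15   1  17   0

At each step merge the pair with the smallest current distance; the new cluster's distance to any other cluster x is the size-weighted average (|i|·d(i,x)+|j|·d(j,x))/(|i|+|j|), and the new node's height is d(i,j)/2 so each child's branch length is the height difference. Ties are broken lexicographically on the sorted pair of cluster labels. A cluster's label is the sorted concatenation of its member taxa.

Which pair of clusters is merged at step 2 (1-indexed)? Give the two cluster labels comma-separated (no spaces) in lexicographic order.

step 1: merge (B,L) at d=1; branch lengths B→1/2, L→1/2; new cluster BL
  updated: d(BL,C)=12, d(BL,M)=16
step 2: merge (C,M) at d=1; branch lengths C→1/2, M→1/2; new cluster CM
  updated: d(BL,CM)=14
step 3: merge (BL,CM) at d=14; branch lengths BL→13/2, CM→13/2; new cluster BCLM
final tree: ((B:1/2,L:1/2):13/2,(C:1/2,M:1/2):13/2)
total length: 15

C,M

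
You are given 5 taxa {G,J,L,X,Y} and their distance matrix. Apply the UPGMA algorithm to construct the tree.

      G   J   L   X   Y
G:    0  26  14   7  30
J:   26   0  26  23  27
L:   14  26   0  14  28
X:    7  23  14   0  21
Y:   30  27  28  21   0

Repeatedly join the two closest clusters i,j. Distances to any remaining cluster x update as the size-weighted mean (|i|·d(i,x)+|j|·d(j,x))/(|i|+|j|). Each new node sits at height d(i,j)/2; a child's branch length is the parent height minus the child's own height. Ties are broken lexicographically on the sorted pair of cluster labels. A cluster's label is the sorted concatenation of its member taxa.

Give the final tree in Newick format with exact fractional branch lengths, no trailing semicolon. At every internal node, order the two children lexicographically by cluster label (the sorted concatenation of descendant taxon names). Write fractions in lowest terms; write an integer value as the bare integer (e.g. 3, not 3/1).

step 1: merge (G,X) at d=7; branch lengths G→7/2, X→7/2; new cluster GX
  updated: d(GX,J)=49/2, d(GX,L)=14, d(GX,Y)=51/2
step 2: merge (GX,L) at d=14; branch lengths GX→7/2, L→7; new cluster GLX
  updated: d(GLX,J)=25, d(GLX,Y)=79/3
step 3: merge (GLX,J) at d=25; branch lengths GLX→11/2, J→25/2; new cluster GJLX
  updated: d(GJLX,Y)=53/2
step 4: merge (GJLX,Y) at d=53/2; branch lengths GJLX→3/4, Y→53/4; new cluster GJLXY
final tree: ((((G:7/2,X:7/2):7/2,L:7):11/2,J:25/2):3/4,Y:53/4)
total length: 99/2

((((G:7/2,X:7/2):7/2,L:7):11/2,J:25/2):3/4,Y:53/4)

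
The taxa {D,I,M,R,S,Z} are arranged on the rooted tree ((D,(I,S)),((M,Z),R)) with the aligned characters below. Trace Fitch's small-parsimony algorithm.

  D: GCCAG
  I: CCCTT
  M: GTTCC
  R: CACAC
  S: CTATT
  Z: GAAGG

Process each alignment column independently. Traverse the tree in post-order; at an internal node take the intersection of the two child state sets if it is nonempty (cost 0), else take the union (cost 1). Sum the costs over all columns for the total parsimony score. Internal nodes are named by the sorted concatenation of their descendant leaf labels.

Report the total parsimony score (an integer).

14

[col 0] IS: children I:{C}, S:{C} ∩→ {C}; cost 0
[col 0] DIS: children D:{G}, IS:{C} ∪→ {C,G}; cost 1
[col 0] MZ: children M:{G}, Z:{G} ∩→ {G}; cost 0
[col 0] MRZ: children MZ:{G}, R:{C} ∪→ {C,G}; cost 1
[col 0] DIMRSZ: children DIS:{C,G}, MRZ:{C,G} ∩→ {C,G}; cost 0
[col 1] IS: children I:{C}, S:{T} ∪→ {C,T}; cost 1
[col 1] DIS: children D:{C}, IS:{C,T} ∩→ {C}; cost 0
[col 1] MZ: children M:{T}, Z:{A} ∪→ {A,T}; cost 1
[col 1] MRZ: children MZ:{A,T}, R:{A} ∩→ {A}; cost 0
[col 1] DIMRSZ: children DIS:{C}, MRZ:{A} ∪→ {A,C}; cost 1
[col 2] IS: children I:{C}, S:{A} ∪→ {A,C}; cost 1
[col 2] DIS: children D:{C}, IS:{A,C} ∩→ {C}; cost 0
[col 2] MZ: children M:{T}, Z:{A} ∪→ {A,T}; cost 1
[col 2] MRZ: children MZ:{A,T}, R:{C} ∪→ {A,C,T}; cost 1
[col 2] DIMRSZ: children DIS:{C}, MRZ:{A,C,T} ∩→ {C}; cost 0
[col 3] IS: children I:{T}, S:{T} ∩→ {T}; cost 0
[col 3] DIS: children D:{A}, IS:{T} ∪→ {A,T}; cost 1
[col 3] MZ: children M:{C}, Z:{G} ∪→ {C,G}; cost 1
[col 3] MRZ: children MZ:{C,G}, R:{A} ∪→ {A,C,G}; cost 1
[col 3] DIMRSZ: children DIS:{A,T}, MRZ:{A,C,G} ∩→ {A}; cost 0
[col 4] IS: children I:{T}, S:{T} ∩→ {T}; cost 0
[col 4] DIS: children D:{G}, IS:{T} ∪→ {G,T}; cost 1
[col 4] MZ: children M:{C}, Z:{G} ∪→ {C,G}; cost 1
[col 4] MRZ: children MZ:{C,G}, R:{C} ∩→ {C}; cost 0
[col 4] DIMRSZ: children DIS:{G,T}, MRZ:{C} ∪→ {C,G,T}; cost 1
per-site changes: [2, 3, 3, 3, 3]; total = 14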